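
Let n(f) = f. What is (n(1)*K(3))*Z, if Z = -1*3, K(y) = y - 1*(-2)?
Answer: -15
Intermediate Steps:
K(y) = 2 + y (K(y) = y + 2 = 2 + y)
Z = -3
(n(1)*K(3))*Z = (1*(2 + 3))*(-3) = (1*5)*(-3) = 5*(-3) = -15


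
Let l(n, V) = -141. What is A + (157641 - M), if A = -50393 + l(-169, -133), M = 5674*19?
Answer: -699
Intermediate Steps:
M = 107806
A = -50534 (A = -50393 - 141 = -50534)
A + (157641 - M) = -50534 + (157641 - 1*107806) = -50534 + (157641 - 107806) = -50534 + 49835 = -699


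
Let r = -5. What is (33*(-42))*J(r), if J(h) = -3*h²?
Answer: 103950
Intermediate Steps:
(33*(-42))*J(r) = (33*(-42))*(-3*(-5)²) = -(-4158)*25 = -1386*(-75) = 103950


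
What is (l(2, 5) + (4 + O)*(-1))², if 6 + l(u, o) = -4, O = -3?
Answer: 121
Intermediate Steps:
l(u, o) = -10 (l(u, o) = -6 - 4 = -10)
(l(2, 5) + (4 + O)*(-1))² = (-10 + (4 - 3)*(-1))² = (-10 + 1*(-1))² = (-10 - 1)² = (-11)² = 121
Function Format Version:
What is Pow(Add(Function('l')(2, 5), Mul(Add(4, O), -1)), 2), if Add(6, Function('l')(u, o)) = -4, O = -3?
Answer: 121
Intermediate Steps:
Function('l')(u, o) = -10 (Function('l')(u, o) = Add(-6, -4) = -10)
Pow(Add(Function('l')(2, 5), Mul(Add(4, O), -1)), 2) = Pow(Add(-10, Mul(Add(4, -3), -1)), 2) = Pow(Add(-10, Mul(1, -1)), 2) = Pow(Add(-10, -1), 2) = Pow(-11, 2) = 121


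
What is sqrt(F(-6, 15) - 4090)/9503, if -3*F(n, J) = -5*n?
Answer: 10*I*sqrt(41)/9503 ≈ 0.006738*I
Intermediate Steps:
F(n, J) = 5*n/3 (F(n, J) = -(-5)*n/3 = 5*n/3)
sqrt(F(-6, 15) - 4090)/9503 = sqrt((5/3)*(-6) - 4090)/9503 = sqrt(-10 - 4090)*(1/9503) = sqrt(-4100)*(1/9503) = (10*I*sqrt(41))*(1/9503) = 10*I*sqrt(41)/9503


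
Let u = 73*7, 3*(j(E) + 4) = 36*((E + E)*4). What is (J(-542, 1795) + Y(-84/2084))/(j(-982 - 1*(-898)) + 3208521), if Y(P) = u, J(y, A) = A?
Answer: 2306/3200453 ≈ 0.00072052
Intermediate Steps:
j(E) = -4 + 96*E (j(E) = -4 + (36*((E + E)*4))/3 = -4 + (36*((2*E)*4))/3 = -4 + (36*(8*E))/3 = -4 + (288*E)/3 = -4 + 96*E)
u = 511
Y(P) = 511
(J(-542, 1795) + Y(-84/2084))/(j(-982 - 1*(-898)) + 3208521) = (1795 + 511)/((-4 + 96*(-982 - 1*(-898))) + 3208521) = 2306/((-4 + 96*(-982 + 898)) + 3208521) = 2306/((-4 + 96*(-84)) + 3208521) = 2306/((-4 - 8064) + 3208521) = 2306/(-8068 + 3208521) = 2306/3200453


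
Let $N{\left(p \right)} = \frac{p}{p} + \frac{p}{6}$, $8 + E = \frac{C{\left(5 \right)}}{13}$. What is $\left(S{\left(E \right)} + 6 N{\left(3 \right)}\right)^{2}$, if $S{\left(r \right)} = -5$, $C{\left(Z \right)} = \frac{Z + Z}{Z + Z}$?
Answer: $16$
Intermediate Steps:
$C{\left(Z \right)} = 1$ ($C{\left(Z \right)} = \frac{2 Z}{2 Z} = 2 Z \frac{1}{2 Z} = 1$)
$E = - \frac{103}{13}$ ($E = -8 + 1 \cdot \frac{1}{13} = -8 + \frac{1}{13} = - \frac{103}{13} \approx -7.9231$)
$N{\left(p \right)} = 1 + \frac{p}{6}$ ($N{\left(p \right)} = 1 + p \frac{1}{6} = 1 + \frac{p}{6}$)
$\left(S{\left(E \right)} + 6 N{\left(3 \right)}\right)^{2} = \left(-5 + 6 \left(1 + \frac{1}{6} \cdot 3\right)\right)^{2} = \left(-5 + 6 \left(1 + \frac{1}{2}\right)\right)^{2} = \left(-5 + 6 \cdot \frac{3}{2}\right)^{2} = \left(-5 + 9\right)^{2} = 4^{2} = 16$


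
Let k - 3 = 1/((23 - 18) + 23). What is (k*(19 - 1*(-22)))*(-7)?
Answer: -3485/4 ≈ -871.25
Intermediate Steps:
k = 85/28 (k = 3 + 1/((23 - 18) + 23) = 3 + 1/(5 + 23) = 3 + 1/28 = 85/28 ≈ 3.0357)
(k*(19 - 1*(-22)))*(-7) = (85*(19 - 1*(-22))/28)*(-7) = (85*(19 + 22)/28)*(-7) = ((85/28)*41)*(-7) = (3485/28)*(-7) = -3485/4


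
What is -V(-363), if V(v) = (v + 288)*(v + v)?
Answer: -54450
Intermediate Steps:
V(v) = 2*v*(288 + v) (V(v) = (288 + v)*(2*v) = 2*v*(288 + v))
-V(-363) = -2*(-363)*(288 - 363) = -2*(-363)*(-75) = -1*54450 = -54450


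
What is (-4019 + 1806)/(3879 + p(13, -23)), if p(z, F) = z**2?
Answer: -2213/4048 ≈ -0.54669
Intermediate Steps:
(-4019 + 1806)/(3879 + p(13, -23)) = (-4019 + 1806)/(3879 + 13**2) = -2213/(3879 + 169) = -2213/4048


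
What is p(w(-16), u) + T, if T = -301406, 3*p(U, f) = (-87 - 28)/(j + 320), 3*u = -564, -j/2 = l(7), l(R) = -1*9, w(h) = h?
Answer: -305625799/1014 ≈ -3.0141e+5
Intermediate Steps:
l(R) = -9
j = 18 (j = -2*(-9) = 18)
u = -188 (u = (⅓)*(-564) = -188)
p(U, f) = -115/1014 (p(U, f) = ((-87 - 28)/(18 + 320))/3 = (-115/338)/3 = (-115*1/338)/3 = (⅓)*(-115/338) = -115/1014)
p(w(-16), u) + T = -115/1014 - 301406 = -305625799/1014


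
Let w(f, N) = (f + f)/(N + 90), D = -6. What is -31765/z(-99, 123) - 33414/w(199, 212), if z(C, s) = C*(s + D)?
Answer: -58435867427/2305017 ≈ -25352.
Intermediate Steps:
z(C, s) = C*(-6 + s) (z(C, s) = C*(s - 6) = C*(-6 + s))
w(f, N) = 2*f/(90 + N) (w(f, N) = (2*f)/(90 + N) = 2*f/(90 + N))
-31765/z(-99, 123) - 33414/w(199, 212) = -31765*(-1/(99*(-6 + 123))) - 33414/(2*199/(90 + 212)) = -31765/((-99*117)) - 33414/(2*199/302) = -31765/(-11583) - 33414/(2*199*(1/302)) = -31765*(-1/11583) - 33414/199/151 = 31765/11583 - 33414*151/199 = 31765/11583 - 5045514/199 = -58435867427/2305017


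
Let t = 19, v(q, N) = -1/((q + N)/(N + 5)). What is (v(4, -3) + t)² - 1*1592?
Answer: -1303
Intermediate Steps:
v(q, N) = -(5 + N)/(N + q) (v(q, N) = -1/((N + q)/(5 + N)) = -(5 + N)/(N + q))
(v(4, -3) + t)² - 1*1592 = ((-5 - 1*(-3))/(-3 + 4) + 19)² - 1*1592 = ((-5 + 3)/1 + 19)² - 1592 = (1*(-2) + 19)² - 1592 = (-2 + 19)² - 1592 = 17² - 1592 = 289 - 1592 = -1303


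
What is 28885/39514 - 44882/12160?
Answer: -355556437/120122560 ≈ -2.9599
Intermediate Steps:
28885/39514 - 44882/12160 = 28885*(1/39514) - 44882*1/12160 = 28885/39514 - 22441/6080 = -355556437/120122560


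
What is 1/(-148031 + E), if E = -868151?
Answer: -1/1016182 ≈ -9.8408e-7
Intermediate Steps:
1/(-148031 + E) = 1/(-148031 - 868151) = 1/(-1016182) = -1/1016182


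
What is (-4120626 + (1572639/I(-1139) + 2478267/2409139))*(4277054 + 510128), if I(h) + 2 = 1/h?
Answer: -2999150584920090847368/127684367 ≈ -2.3489e+13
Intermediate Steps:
I(h) = -2 + 1/h
(-4120626 + (1572639/I(-1139) + 2478267/2409139))*(4277054 + 510128) = (-4120626 + (1572639/(-2 + 1/(-1139)) + 2478267/2409139))*(4277054 + 510128) = (-4120626 + (1572639/(-2 - 1/1139) + 2478267*(1/2409139)))*4787182 = (-4120626 + (1572639/(-2279/1139) + 2478267/2409139))*4787182 = (-4120626 + (1572639*(-1139/2279) + 2478267/2409139))*4787182 = (-4120626 + (-41656647/53 + 2478267/2409139))*4787182 = (-4120626 - 100356521548782/127684367)*4787182 = -626496044002524/127684367*4787182 = -2999150584920090847368/127684367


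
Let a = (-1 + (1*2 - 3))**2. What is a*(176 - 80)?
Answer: 384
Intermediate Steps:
a = 4 (a = (-1 + (2 - 3))**2 = (-1 - 1)**2 = (-2)**2 = 4)
a*(176 - 80) = 4*(176 - 80) = 4*96 = 384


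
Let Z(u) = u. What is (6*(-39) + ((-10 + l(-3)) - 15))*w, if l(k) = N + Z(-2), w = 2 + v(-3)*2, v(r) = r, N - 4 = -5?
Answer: 1048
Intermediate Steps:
N = -1 (N = 4 - 5 = -1)
w = -4 (w = 2 - 3*2 = 2 - 6 = -4)
l(k) = -3 (l(k) = -1 - 2 = -3)
(6*(-39) + ((-10 + l(-3)) - 15))*w = (6*(-39) + ((-10 - 3) - 15))*(-4) = (-234 + (-13 - 15))*(-4) = (-234 - 28)*(-4) = -262*(-4) = 1048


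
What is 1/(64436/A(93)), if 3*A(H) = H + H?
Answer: 31/32218 ≈ 0.00096219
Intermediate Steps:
A(H) = 2*H/3 (A(H) = (H + H)/3 = (2*H)/3 = 2*H/3)
1/(64436/A(93)) = 1/(64436/(((2/3)*93))) = 1/(64436/62) = 1/(64436*(1/62)) = 1/(32218/31) = 31/32218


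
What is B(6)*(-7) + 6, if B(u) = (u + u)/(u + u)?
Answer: -1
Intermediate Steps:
B(u) = 1 (B(u) = (2*u)/((2*u)) = (2*u)*(1/(2*u)) = 1)
B(6)*(-7) + 6 = 1*(-7) + 6 = -7 + 6 = -1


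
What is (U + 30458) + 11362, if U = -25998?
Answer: 15822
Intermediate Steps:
(U + 30458) + 11362 = (-25998 + 30458) + 11362 = 4460 + 11362 = 15822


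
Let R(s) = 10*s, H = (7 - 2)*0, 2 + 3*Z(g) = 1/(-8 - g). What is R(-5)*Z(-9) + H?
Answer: 50/3 ≈ 16.667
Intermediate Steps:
Z(g) = -2/3 + 1/(3*(-8 - g))
H = 0 (H = 5*0 = 0)
R(-5)*Z(-9) + H = (10*(-5))*((-17 - 2*(-9))/(3*(8 - 9))) + 0 = -50*(-17 + 18)/(3*(-1)) + 0 = -50*(-1)/3 + 0 = -50*(-1/3) + 0 = 50/3 + 0 = 50/3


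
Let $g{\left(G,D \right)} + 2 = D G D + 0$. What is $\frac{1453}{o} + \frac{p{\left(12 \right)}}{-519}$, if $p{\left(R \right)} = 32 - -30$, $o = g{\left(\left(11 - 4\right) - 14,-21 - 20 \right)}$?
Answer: $- \frac{164865}{678679} \approx -0.24292$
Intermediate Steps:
$g{\left(G,D \right)} = -2 + G D^{2}$ ($g{\left(G,D \right)} = -2 + \left(D G D + 0\right) = -2 + \left(G D^{2} + 0\right) = -2 + G D^{2}$)
$o = -11769$ ($o = -2 + \left(\left(11 - 4\right) - 14\right) \left(-21 - 20\right)^{2} = -2 + \left(7 - 14\right) \left(-21 - 20\right)^{2} = -2 - 7 \left(-41\right)^{2} = -2 - 11767 = -11769$)
$p{\left(R \right)} = 62$ ($p{\left(R \right)} = 32 + 30 = 62$)
$\frac{1453}{o} + \frac{p{\left(12 \right)}}{-519} = \frac{1453}{-11769} + \frac{62}{-519} = 1453 \left(- \frac{1}{11769}\right) + 62 \left(- \frac{1}{519}\right) = - \frac{1453}{11769} - \frac{62}{519} = - \frac{164865}{678679}$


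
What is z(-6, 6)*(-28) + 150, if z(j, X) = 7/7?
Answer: 122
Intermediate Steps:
z(j, X) = 1 (z(j, X) = 7*(⅐) = 1)
z(-6, 6)*(-28) + 150 = 1*(-28) + 150 = -28 + 150 = 122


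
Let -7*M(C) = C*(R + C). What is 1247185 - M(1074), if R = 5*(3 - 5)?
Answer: 1410433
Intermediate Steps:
R = -10 (R = 5*(-2) = -10)
M(C) = -C*(-10 + C)/7
1247185 - M(1074) = 1247185 - 1074*(10 - 1*1074)/7 = 1247185 - 1074*(10 - 1074)/7 = 1247185 - 1074*(-1064)/7 = 1247185 - 1*(-163248) = 1247185 + 163248 = 1410433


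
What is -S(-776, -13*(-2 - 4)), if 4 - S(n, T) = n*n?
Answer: 602172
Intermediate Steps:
S(n, T) = 4 - n² (S(n, T) = 4 - n*n = 4 - n²)
-S(-776, -13*(-2 - 4)) = -(4 - 1*(-776)²) = -(4 - 1*602176) = -(4 - 602176) = -1*(-602172) = 602172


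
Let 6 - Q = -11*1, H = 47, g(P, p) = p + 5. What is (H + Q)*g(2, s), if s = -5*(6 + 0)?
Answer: -1600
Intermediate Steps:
s = -30 (s = -5*6 = -1*30 = -30)
g(P, p) = 5 + p
Q = 17 (Q = 6 - (-11) = 6 - 1*(-11) = 6 + 11 = 17)
(H + Q)*g(2, s) = (47 + 17)*(5 - 30) = 64*(-25) = -1600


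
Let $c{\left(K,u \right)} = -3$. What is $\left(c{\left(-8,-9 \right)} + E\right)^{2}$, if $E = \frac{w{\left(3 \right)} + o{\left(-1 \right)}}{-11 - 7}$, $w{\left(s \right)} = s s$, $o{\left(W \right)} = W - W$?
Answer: $\frac{49}{4} \approx 12.25$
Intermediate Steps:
$o{\left(W \right)} = 0$
$w{\left(s \right)} = s^{2}$
$E = - \frac{1}{2}$ ($E = \frac{3^{2} + 0}{-11 - 7} = \frac{9 + 0}{-18} = 9 \left(- \frac{1}{18}\right) = - \frac{1}{2} \approx -0.5$)
$\left(c{\left(-8,-9 \right)} + E\right)^{2} = \left(-3 - \frac{1}{2}\right)^{2} = \left(- \frac{7}{2}\right)^{2} = \frac{49}{4}$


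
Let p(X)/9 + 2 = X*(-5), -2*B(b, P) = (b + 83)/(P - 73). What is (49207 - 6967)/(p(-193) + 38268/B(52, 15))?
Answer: 633600/623237 ≈ 1.0166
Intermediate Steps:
B(b, P) = -(83 + b)/(2*(-73 + P)) (B(b, P) = -(b + 83)/(2*(P - 73)) = -(83 + b)/(2*(-73 + P)))
p(X) = -18 - 45*X (p(X) = -18 + 9*(X*(-5)) = -18 + 9*(-5*X) = -18 - 45*X)
(49207 - 6967)/(p(-193) + 38268/B(52, 15)) = (49207 - 6967)/((-18 - 45*(-193)) + 38268/(((-83 - 1*52)/(2*(-73 + 15))))) = 42240/((-18 + 8685) + 38268/(((½)*(-83 - 52)/(-58)))) = 42240/(8667 + 38268/(((½)*(-1/58)*(-135)))) = 42240/(8667 + 38268/(135/116)) = 42240/(8667 + 38268*(116/135)) = 42240/(8667 + 493232/15) = 42240/(623237/15) = 42240*(15/623237) = 633600/623237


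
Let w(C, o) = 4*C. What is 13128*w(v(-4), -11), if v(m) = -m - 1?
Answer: 157536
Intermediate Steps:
v(m) = -1 - m
13128*w(v(-4), -11) = 13128*(4*(-1 - 1*(-4))) = 13128*(4*(-1 + 4)) = 13128*(4*3) = 13128*12 = 157536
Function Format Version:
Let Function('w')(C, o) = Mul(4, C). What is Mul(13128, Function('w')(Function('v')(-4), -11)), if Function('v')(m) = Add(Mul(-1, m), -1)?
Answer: 157536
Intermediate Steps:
Function('v')(m) = Add(-1, Mul(-1, m))
Mul(13128, Function('w')(Function('v')(-4), -11)) = Mul(13128, Mul(4, Add(-1, Mul(-1, -4)))) = Mul(13128, Mul(4, Add(-1, 4))) = Mul(13128, Mul(4, 3)) = Mul(13128, 12) = 157536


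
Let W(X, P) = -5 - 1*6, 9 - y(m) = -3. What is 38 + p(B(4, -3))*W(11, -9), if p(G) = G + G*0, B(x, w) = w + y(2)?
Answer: -61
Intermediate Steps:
y(m) = 12 (y(m) = 9 - 1*(-3) = 9 + 3 = 12)
W(X, P) = -11 (W(X, P) = -5 - 6 = -11)
B(x, w) = 12 + w (B(x, w) = w + 12 = 12 + w)
p(G) = G (p(G) = G + 0 = G)
38 + p(B(4, -3))*W(11, -9) = 38 + (12 - 3)*(-11) = 38 + 9*(-11) = 38 - 99 = -61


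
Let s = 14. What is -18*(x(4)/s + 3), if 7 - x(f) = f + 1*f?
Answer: -369/7 ≈ -52.714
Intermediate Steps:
x(f) = 7 - 2*f (x(f) = 7 - (f + 1*f) = 7 - (f + f) = 7 - 2*f)
-18*(x(4)/s + 3) = -18*((7 - 2*4)/14 + 3) = -18*((7 - 8)*(1/14) + 3) = -18*(-1*1/14 + 3) = -18*(-1/14 + 3) = -18*41/14 = -369/7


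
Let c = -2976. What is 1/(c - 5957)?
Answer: -1/8933 ≈ -0.00011194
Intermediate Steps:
1/(c - 5957) = 1/(-2976 - 5957) = 1/(-8933) = -1/8933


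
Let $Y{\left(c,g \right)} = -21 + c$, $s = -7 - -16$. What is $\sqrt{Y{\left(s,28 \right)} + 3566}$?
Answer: $\sqrt{3554} \approx 59.615$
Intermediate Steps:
$s = 9$ ($s = -7 + 16 = 9$)
$\sqrt{Y{\left(s,28 \right)} + 3566} = \sqrt{\left(-21 + 9\right) + 3566} = \sqrt{-12 + 3566} = \sqrt{3554}$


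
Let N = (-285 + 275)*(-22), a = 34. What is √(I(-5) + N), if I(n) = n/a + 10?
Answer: √265710/34 ≈ 15.161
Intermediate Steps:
I(n) = 10 + n/34 (I(n) = n/34 + 10 = 10 + n/34)
N = 220 (N = -10*(-22) = 220)
√(I(-5) + N) = √((10 + (1/34)*(-5)) + 220) = √((10 - 5/34) + 220) = √(335/34 + 220) = √(7815/34) = √265710/34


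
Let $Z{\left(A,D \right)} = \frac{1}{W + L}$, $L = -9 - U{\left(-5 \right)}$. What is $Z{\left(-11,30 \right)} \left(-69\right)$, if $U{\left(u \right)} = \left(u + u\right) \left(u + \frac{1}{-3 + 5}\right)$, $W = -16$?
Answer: $\frac{69}{70} \approx 0.98571$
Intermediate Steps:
$U{\left(u \right)} = 2 u \left(\frac{1}{2} + u\right)$ ($U{\left(u \right)} = 2 u \left(u + \frac{1}{2}\right) = 2 u \left(\frac{1}{2} + u\right)$)
$L = -54$ ($L = -9 - - 5 \left(1 + 2 \left(-5\right)\right) = -9 - - 5 \left(1 - 10\right) = -9 - \left(-5\right) \left(-9\right) = -9 - 45 = -54$)
$Z{\left(A,D \right)} = - \frac{1}{70}$ ($Z{\left(A,D \right)} = \frac{1}{-16 - 54} = \frac{1}{-70} = - \frac{1}{70}$)
$Z{\left(-11,30 \right)} \left(-69\right) = \left(- \frac{1}{70}\right) \left(-69\right) = \frac{69}{70}$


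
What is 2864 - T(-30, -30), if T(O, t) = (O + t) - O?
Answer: 2894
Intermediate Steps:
T(O, t) = t
2864 - T(-30, -30) = 2864 - 1*(-30) = 2864 + 30 = 2894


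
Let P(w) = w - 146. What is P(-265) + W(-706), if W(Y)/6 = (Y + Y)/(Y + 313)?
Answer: -51017/131 ≈ -389.44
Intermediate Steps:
W(Y) = 12*Y/(313 + Y) (W(Y) = 6*((Y + Y)/(Y + 313)) = 6*((2*Y)/(313 + Y)) = 6*(2*Y/(313 + Y)) = 12*Y/(313 + Y))
P(w) = -146 + w
P(-265) + W(-706) = (-146 - 265) + 12*(-706)/(313 - 706) = -411 + 12*(-706)/(-393) = -411 + 12*(-706)*(-1/393) = -411 + 2824/131 = -51017/131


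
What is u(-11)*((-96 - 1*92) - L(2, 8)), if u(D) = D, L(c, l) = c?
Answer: 2090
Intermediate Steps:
u(-11)*((-96 - 1*92) - L(2, 8)) = -11*((-96 - 1*92) - 1*2) = -11*((-96 - 92) - 2) = -11*(-188 - 2) = -11*(-190) = 2090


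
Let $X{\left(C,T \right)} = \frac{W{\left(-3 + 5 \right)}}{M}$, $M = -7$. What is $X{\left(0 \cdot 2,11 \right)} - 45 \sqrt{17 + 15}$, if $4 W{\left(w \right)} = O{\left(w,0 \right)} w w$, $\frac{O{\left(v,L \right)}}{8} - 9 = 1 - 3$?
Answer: $-8 - 180 \sqrt{2} \approx -262.56$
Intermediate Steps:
$O{\left(v,L \right)} = 56$ ($O{\left(v,L \right)} = 72 + 8 \left(1 - 3\right) = 72 + 8 \left(-2\right) = 72 - 16 = 56$)
$W{\left(w \right)} = 14 w^{2}$ ($W{\left(w \right)} = \frac{56 w w}{4} = \frac{56 w^{2}}{4} = 14 w^{2}$)
$X{\left(C,T \right)} = -8$ ($X{\left(C,T \right)} = \frac{14 \left(-3 + 5\right)^{2}}{-7} = 14 \cdot 2^{2} \left(- \frac{1}{7}\right) = 14 \cdot 4 \left(- \frac{1}{7}\right) = 56 \left(- \frac{1}{7}\right) = -8$)
$X{\left(0 \cdot 2,11 \right)} - 45 \sqrt{17 + 15} = -8 - 45 \sqrt{17 + 15} = -8 - 45 \sqrt{32} = -8 - 45 \cdot 4 \sqrt{2} = -8 - 180 \sqrt{2}$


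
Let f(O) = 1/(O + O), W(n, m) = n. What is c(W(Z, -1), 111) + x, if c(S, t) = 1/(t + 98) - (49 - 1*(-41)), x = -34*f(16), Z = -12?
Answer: -304497/3344 ≈ -91.058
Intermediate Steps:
f(O) = 1/(2*O)
x = -17/16 ≈ -1.0625
c(S, t) = -90 + 1/(98 + t) (c(S, t) = 1/(98 + t) - (49 + 41) = 1/(98 + t) - 1*90 = 1/(98 + t) - 90 = -90 + 1/(98 + t))
c(W(Z, -1), 111) + x = (-8819 - 90*111)/(98 + 111) - 17/16 = (-8819 - 9990)/209 - 17/16 = (1/209)*(-18809) - 17/16 = -18809/209 - 17/16 = -304497/3344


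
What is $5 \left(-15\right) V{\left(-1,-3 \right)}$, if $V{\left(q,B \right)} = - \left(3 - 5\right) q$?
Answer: $150$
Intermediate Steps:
$V{\left(q,B \right)} = 2 q$ ($V{\left(q,B \right)} = - \left(-2\right) q = 2 q$)
$5 \left(-15\right) V{\left(-1,-3 \right)} = 5 \left(-15\right) 2 \left(-1\right) = \left(-75\right) \left(-2\right) = 150$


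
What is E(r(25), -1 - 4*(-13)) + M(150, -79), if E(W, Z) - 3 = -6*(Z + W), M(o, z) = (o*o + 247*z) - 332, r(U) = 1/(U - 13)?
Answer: 4703/2 ≈ 2351.5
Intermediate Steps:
r(U) = 1/(-13 + U)
M(o, z) = -332 + o² + 247*z (M(o, z) = (o² + 247*z) - 332 = -332 + o² + 247*z)
E(W, Z) = 3 - 6*W - 6*Z (E(W, Z) = 3 - 6*(Z + W) = 3 - 6*(W + Z) = 3 + (-6*W - 6*Z) = 3 - 6*W - 6*Z)
E(r(25), -1 - 4*(-13)) + M(150, -79) = (3 - 6/(-13 + 25) - 6*(-1 - 4*(-13))) + (-332 + 150² + 247*(-79)) = (3 - 6/12 - 6*(-1 + 52)) + (-332 + 22500 - 19513) = (3 - 6*1/12 - 6*51) + 2655 = (3 - ½ - 306) + 2655 = -607/2 + 2655 = 4703/2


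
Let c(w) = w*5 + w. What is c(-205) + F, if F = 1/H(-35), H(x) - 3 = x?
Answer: -39361/32 ≈ -1230.0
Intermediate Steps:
c(w) = 6*w (c(w) = 5*w + w = 6*w)
H(x) = 3 + x
F = -1/32 (F = 1/(3 - 35) = 1/(-32) = -1/32 ≈ -0.031250)
c(-205) + F = 6*(-205) - 1/32 = -1230 - 1/32 = -39361/32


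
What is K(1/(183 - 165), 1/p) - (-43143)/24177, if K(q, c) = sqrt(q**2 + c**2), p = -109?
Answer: 14381/8059 + sqrt(12205)/1962 ≈ 1.8408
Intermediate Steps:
K(q, c) = sqrt(c**2 + q**2)
K(1/(183 - 165), 1/p) - (-43143)/24177 = sqrt((1/(-109))**2 + (1/(183 - 165))**2) - (-43143)/24177 = sqrt((-1/109)**2 + (1/18)**2) - (-43143)/24177 = sqrt(1/11881 + (1/18)**2) - 1*(-14381/8059) = sqrt(1/11881 + 1/324) + 14381/8059 = sqrt(12205/3849444) + 14381/8059 = sqrt(12205)/1962 + 14381/8059 = 14381/8059 + sqrt(12205)/1962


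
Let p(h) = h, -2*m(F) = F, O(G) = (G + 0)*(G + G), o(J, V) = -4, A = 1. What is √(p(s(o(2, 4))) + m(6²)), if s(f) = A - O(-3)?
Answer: I*√35 ≈ 5.9161*I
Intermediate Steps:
O(G) = 2*G² (O(G) = G*(2*G) = 2*G²)
m(F) = -F/2
s(f) = -17 (s(f) = 1 - 2*(-3)² = 1 - 2*9 = 1 - 1*18 = 1 - 18 = -17)
√(p(s(o(2, 4))) + m(6²)) = √(-17 - ½*6²) = √(-17 - ½*36) = √(-17 - 18) = √(-35) = I*√35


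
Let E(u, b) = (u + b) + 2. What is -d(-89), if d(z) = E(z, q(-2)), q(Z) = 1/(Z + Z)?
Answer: 349/4 ≈ 87.250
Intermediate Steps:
q(Z) = 1/(2*Z)
E(u, b) = 2 + b + u (E(u, b) = (b + u) + 2 = 2 + b + u)
d(z) = 7/4 + z (d(z) = 2 + (½)/(-2) + z = 2 + (½)*(-½) + z = 2 - ¼ + z = 7/4 + z)
-d(-89) = -(7/4 - 89) = -1*(-349/4) = 349/4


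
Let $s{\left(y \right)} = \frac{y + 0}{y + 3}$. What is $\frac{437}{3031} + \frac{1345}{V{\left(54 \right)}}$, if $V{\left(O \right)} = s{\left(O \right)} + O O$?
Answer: $\frac{101676619}{167984082} \approx 0.60528$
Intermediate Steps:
$s{\left(y \right)} = \frac{y}{3 + y}$
$V{\left(O \right)} = O^{2} + \frac{O}{3 + O}$ ($V{\left(O \right)} = \frac{O}{3 + O} + O O = \frac{O}{3 + O} + O^{2} = O^{2} + \frac{O}{3 + O}$)
$\frac{437}{3031} + \frac{1345}{V{\left(54 \right)}} = \frac{437}{3031} + \frac{1345}{54 \frac{1}{3 + 54} \left(1 + 54 \left(3 + 54\right)\right)} = 437 \cdot \frac{1}{3031} + \frac{1345}{54 \cdot \frac{1}{57} \left(1 + 54 \cdot 57\right)} = \frac{437}{3031} + \frac{1345}{54 \cdot \frac{1}{57} \left(1 + 3078\right)} = \frac{437}{3031} + \frac{1345}{54 \cdot \frac{1}{57} \cdot 3079} = \frac{437}{3031} + \frac{1345}{\frac{55422}{19}} = \frac{437}{3031} + 1345 \cdot \frac{19}{55422} = \frac{437}{3031} + \frac{25555}{55422} = \frac{101676619}{167984082}$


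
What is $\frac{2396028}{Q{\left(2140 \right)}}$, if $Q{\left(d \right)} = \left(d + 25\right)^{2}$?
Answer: $\frac{2396028}{4687225} \approx 0.51118$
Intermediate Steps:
$Q{\left(d \right)} = \left(25 + d\right)^{2}$
$\frac{2396028}{Q{\left(2140 \right)}} = \frac{2396028}{\left(25 + 2140\right)^{2}} = \frac{2396028}{2165^{2}} = \frac{2396028}{4687225}$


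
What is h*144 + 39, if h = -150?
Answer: -21561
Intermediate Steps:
h*144 + 39 = -150*144 + 39 = -21600 + 39 = -21561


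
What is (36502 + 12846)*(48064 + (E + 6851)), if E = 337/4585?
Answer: 12425116380976/4585 ≈ 2.7100e+9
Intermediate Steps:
E = 337/4585 (E = 337*(1/4585) = 337/4585 ≈ 0.073501)
(36502 + 12846)*(48064 + (E + 6851)) = (36502 + 12846)*(48064 + (337/4585 + 6851)) = 49348*(48064 + 31412172/4585) = 49348*(251785612/4585) = 12425116380976/4585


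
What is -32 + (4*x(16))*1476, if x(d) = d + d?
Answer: 188896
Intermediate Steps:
x(d) = 2*d
-32 + (4*x(16))*1476 = -32 + (4*(2*16))*1476 = -32 + (4*32)*1476 = -32 + 128*1476 = -32 + 188928 = 188896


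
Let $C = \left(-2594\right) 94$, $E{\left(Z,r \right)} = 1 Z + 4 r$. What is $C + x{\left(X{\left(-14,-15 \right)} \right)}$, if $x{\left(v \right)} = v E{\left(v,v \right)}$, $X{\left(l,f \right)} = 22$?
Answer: $-241416$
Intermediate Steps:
$E{\left(Z,r \right)} = Z + 4 r$
$C = -243836$
$x{\left(v \right)} = 5 v^{2}$ ($x{\left(v \right)} = v \left(v + 4 v\right) = v 5 v = 5 v^{2}$)
$C + x{\left(X{\left(-14,-15 \right)} \right)} = -243836 + 5 \cdot 22^{2} = -243836 + 5 \cdot 484 = -243836 + 2420 = -241416$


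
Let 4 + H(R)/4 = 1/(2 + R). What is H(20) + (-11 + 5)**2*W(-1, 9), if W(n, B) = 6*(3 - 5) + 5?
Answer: -2946/11 ≈ -267.82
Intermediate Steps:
H(R) = -16 + 4/(2 + R)
W(n, B) = -7 (W(n, B) = 6*(-2) + 5 = -12 + 5 = -7)
H(20) + (-11 + 5)**2*W(-1, 9) = 4*(-7 - 4*20)/(2 + 20) + (-11 + 5)**2*(-7) = 4*(-7 - 80)/22 + (-6)**2*(-7) = 4*(1/22)*(-87) + 36*(-7) = -174/11 - 252 = -2946/11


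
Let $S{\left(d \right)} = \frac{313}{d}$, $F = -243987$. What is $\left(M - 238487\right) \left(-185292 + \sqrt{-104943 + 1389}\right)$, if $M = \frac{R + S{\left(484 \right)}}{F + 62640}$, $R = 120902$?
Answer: $\frac{323219150635439637}{7314329} - \frac{20932527079557 i \sqrt{11506}}{29257316} \approx 4.419 \cdot 10^{10} - 7.6745 \cdot 10^{7} i$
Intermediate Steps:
$M = - \frac{19505627}{29257316}$ ($M = \frac{120902 + \frac{313}{484}}{-243987 + 62640} = \frac{120902 + 313 \cdot \frac{1}{484}}{-181347} = \left(120902 + \frac{313}{484}\right) \left(- \frac{1}{181347}\right) = \frac{58516881}{484} \left(- \frac{1}{181347}\right) = - \frac{19505627}{29257316} \approx -0.66669$)
$\left(M - 238487\right) \left(-185292 + \sqrt{-104943 + 1389}\right) = \left(- \frac{19505627}{29257316} - 238487\right) \left(-185292 + \sqrt{-104943 + 1389}\right) = - \frac{6977509026519 \left(-185292 + \sqrt{-103554}\right)}{29257316} = - \frac{6977509026519 \left(-185292 + 3 i \sqrt{11506}\right)}{29257316} = \frac{323219150635439637}{7314329} - \frac{20932527079557 i \sqrt{11506}}{29257316}$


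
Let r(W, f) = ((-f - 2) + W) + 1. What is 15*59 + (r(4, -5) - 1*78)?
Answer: 815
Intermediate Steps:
r(W, f) = -1 + W - f (r(W, f) = ((-2 - f) + W) + 1 = (-2 + W - f) + 1 = -1 + W - f)
15*59 + (r(4, -5) - 1*78) = 15*59 + ((-1 + 4 - 1*(-5)) - 1*78) = 885 + ((-1 + 4 + 5) - 78) = 885 + (8 - 78) = 885 - 70 = 815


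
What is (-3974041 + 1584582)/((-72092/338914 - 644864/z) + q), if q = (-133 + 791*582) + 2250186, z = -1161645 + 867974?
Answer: -118910487234133973/134882835016182487 ≈ -0.88158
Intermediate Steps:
z = -293671
q = 2710415 (q = (-133 + 460362) + 2250186 = 460229 + 2250186 = 2710415)
(-3974041 + 1584582)/((-72092/338914 - 644864/z) + q) = (-3974041 + 1584582)/((-72092/338914 - 644864/(-293671)) + 2710415) = -2389459/((-72092*1/338914 - 644864*(-1/293671)) + 2710415) = -2389459/((-36046/169457 + 644864/293671) + 2710415) = -2389459/(98691053982/49764606647 + 2710415) = -2389459/134882835016182487/49764606647 = -2389459*49764606647/134882835016182487 = -118910487234133973/134882835016182487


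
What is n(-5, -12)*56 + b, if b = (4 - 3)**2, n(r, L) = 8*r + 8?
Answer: -1791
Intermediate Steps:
n(r, L) = 8 + 8*r
b = 1 (b = 1**2 = 1)
n(-5, -12)*56 + b = (8 + 8*(-5))*56 + 1 = (8 - 40)*56 + 1 = -32*56 + 1 = -1792 + 1 = -1791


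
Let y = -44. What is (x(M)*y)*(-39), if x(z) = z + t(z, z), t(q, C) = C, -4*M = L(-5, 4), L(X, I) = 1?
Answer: -858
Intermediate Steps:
M = -¼ (M = -¼*1 = -¼ ≈ -0.25000)
x(z) = 2*z (x(z) = z + z = 2*z)
(x(M)*y)*(-39) = ((2*(-¼))*(-44))*(-39) = -½*(-44)*(-39) = 22*(-39) = -858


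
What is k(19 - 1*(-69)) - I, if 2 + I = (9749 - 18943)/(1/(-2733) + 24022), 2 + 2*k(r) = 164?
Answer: 5474253577/65652125 ≈ 83.383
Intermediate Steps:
k(r) = 81 (k(r) = -1 + (1/2)*164 = -1 + 82 = 81)
I = -156431452/65652125 (I = -2 + (9749 - 18943)/(1/(-2733) + 24022) = -2 - 9194/(-1/2733 + 24022) = -2 - 9194/65652125/2733 = -2 - 9194*2733/65652125 = -2 - 25127202/65652125 = -156431452/65652125 ≈ -2.3827)
k(19 - 1*(-69)) - I = 81 - 1*(-156431452/65652125) = 81 + 156431452/65652125 = 5474253577/65652125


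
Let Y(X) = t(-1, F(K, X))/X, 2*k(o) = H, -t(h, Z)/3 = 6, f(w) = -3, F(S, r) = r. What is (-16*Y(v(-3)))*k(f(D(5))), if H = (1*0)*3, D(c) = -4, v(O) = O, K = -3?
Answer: 0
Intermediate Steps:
t(h, Z) = -18 (t(h, Z) = -3*6 = -18)
H = 0 (H = 0*3 = 0)
k(o) = 0 (k(o) = (½)*0 = 0)
Y(X) = -18/X
(-16*Y(v(-3)))*k(f(D(5))) = -(-288)/(-3)*0 = -(-288)*(-1)/3*0 = -16*6*0 = -96*0 = 0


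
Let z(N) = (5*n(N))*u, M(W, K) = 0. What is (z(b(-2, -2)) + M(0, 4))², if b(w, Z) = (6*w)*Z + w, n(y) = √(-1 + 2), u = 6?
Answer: 900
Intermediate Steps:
n(y) = 1 (n(y) = √1 = 1)
b(w, Z) = w + 6*Z*w (b(w, Z) = 6*Z*w + w = w + 6*Z*w)
z(N) = 30 (z(N) = (5*1)*6 = 5*6 = 30)
(z(b(-2, -2)) + M(0, 4))² = (30 + 0)² = 30² = 900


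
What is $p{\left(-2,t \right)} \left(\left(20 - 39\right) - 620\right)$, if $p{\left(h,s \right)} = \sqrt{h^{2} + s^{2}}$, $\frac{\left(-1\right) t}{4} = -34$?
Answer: $- 6390 \sqrt{185} \approx -86913.0$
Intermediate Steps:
$t = 136$ ($t = \left(-4\right) \left(-34\right) = 136$)
$p{\left(-2,t \right)} \left(\left(20 - 39\right) - 620\right) = \sqrt{\left(-2\right)^{2} + 136^{2}} \left(\left(20 - 39\right) - 620\right) = \sqrt{4 + 18496} \left(\left(20 - 39\right) - 620\right) = \sqrt{18500} \left(-19 - 620\right) = 10 \sqrt{185} \left(-639\right) = - 6390 \sqrt{185}$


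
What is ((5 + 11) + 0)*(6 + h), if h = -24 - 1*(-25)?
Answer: 112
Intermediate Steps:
h = 1 (h = -24 + 25 = 1)
((5 + 11) + 0)*(6 + h) = ((5 + 11) + 0)*(6 + 1) = (16 + 0)*7 = 16*7 = 112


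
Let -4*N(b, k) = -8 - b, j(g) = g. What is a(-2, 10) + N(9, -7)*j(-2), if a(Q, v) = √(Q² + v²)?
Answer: -17/2 + 2*√26 ≈ 1.6980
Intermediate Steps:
N(b, k) = 2 + b/4 (N(b, k) = -(-8 - b)/4 = 2 + b/4)
a(-2, 10) + N(9, -7)*j(-2) = √((-2)² + 10²) + (2 + (¼)*9)*(-2) = √(4 + 100) + (2 + 9/4)*(-2) = √104 + (17/4)*(-2) = 2*√26 - 17/2 = -17/2 + 2*√26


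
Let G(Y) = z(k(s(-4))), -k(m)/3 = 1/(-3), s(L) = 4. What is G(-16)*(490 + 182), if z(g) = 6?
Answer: 4032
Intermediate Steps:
k(m) = 1 (k(m) = -3/(-3) = -3*(-1/3) = 1)
G(Y) = 6
G(-16)*(490 + 182) = 6*(490 + 182) = 6*672 = 4032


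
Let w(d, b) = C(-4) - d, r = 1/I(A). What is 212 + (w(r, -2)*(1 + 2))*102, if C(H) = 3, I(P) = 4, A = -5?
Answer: 2107/2 ≈ 1053.5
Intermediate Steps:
r = 1/4 ≈ 0.25000
w(d, b) = 3 - d
212 + (w(r, -2)*(1 + 2))*102 = 212 + ((3 - 1*1/4)*(1 + 2))*102 = 212 + ((3 - 1/4)*3)*102 = 212 + ((11/4)*3)*102 = 212 + (33/4)*102 = 212 + 1683/2 = 2107/2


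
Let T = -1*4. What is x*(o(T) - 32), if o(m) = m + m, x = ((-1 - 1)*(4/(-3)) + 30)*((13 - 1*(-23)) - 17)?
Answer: -74480/3 ≈ -24827.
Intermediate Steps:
T = -4
x = 1862/3 (x = (-8*(-1)/3 + 30)*((13 + 23) - 17) = (-2*(-4/3) + 30)*(36 - 17) = (8/3 + 30)*19 = (98/3)*19 = 1862/3 ≈ 620.67)
o(m) = 2*m
x*(o(T) - 32) = 1862*(2*(-4) - 32)/3 = 1862*(-8 - 32)/3 = (1862/3)*(-40) = -74480/3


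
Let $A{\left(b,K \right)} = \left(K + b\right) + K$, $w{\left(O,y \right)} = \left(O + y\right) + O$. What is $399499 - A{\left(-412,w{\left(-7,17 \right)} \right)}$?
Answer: $399905$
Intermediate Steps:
$w{\left(O,y \right)} = y + 2 O$
$A{\left(b,K \right)} = b + 2 K$
$399499 - A{\left(-412,w{\left(-7,17 \right)} \right)} = 399499 - \left(-412 + 2 \left(17 + 2 \left(-7\right)\right)\right) = 399499 - \left(-412 + 2 \left(17 - 14\right)\right) = 399499 - \left(-412 + 2 \cdot 3\right) = 399499 - \left(-412 + 6\right) = 399499 - -406 = 399499 + 406 = 399905$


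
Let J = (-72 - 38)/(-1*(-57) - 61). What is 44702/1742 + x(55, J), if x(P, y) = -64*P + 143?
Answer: -2919016/871 ≈ -3351.3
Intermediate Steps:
J = 55/2 (J = -110/(57 - 61) = -110/(-4) = -110*(-1/4) = 55/2 ≈ 27.500)
x(P, y) = 143 - 64*P
44702/1742 + x(55, J) = 44702/1742 + (143 - 64*55) = 44702*(1/1742) + (143 - 3520) = 22351/871 - 3377 = -2919016/871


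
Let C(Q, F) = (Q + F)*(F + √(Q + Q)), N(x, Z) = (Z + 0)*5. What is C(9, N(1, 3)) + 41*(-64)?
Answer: -2264 + 72*√2 ≈ -2162.2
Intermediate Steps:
N(x, Z) = 5*Z (N(x, Z) = Z*5 = 5*Z)
C(Q, F) = (F + Q)*(F + √2*√Q) (C(Q, F) = (F + Q)*(F + √(2*Q)) = (F + Q)*(F + √2*√Q))
C(9, N(1, 3)) + 41*(-64) = ((5*3)² + (5*3)*9 + √2*9^(3/2) + (5*3)*√2*√9) + 41*(-64) = (15² + 15*9 + √2*27 + 15*√2*3) - 2624 = (225 + 135 + 27*√2 + 45*√2) - 2624 = (360 + 72*√2) - 2624 = -2264 + 72*√2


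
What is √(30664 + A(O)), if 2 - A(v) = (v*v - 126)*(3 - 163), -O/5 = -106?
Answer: √44954506 ≈ 6704.8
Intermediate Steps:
O = 530 (O = -5*(-106) = 530)
A(v) = -20158 + 160*v² (A(v) = 2 - (v*v - 126)*(3 - 163) = 2 - (v² - 126)*(-160) = 2 - (-126 + v²)*(-160) = 2 - (20160 - 160*v²) = 2 + (-20160 + 160*v²) = -20158 + 160*v²)
√(30664 + A(O)) = √(30664 + (-20158 + 160*530²)) = √(30664 + (-20158 + 160*280900)) = √(30664 + (-20158 + 44944000)) = √(30664 + 44923842) = √44954506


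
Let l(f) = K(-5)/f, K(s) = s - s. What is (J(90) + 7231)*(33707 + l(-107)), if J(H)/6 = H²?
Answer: 1881895517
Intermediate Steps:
K(s) = 0
J(H) = 6*H²
l(f) = 0 (l(f) = 0/f = 0)
(J(90) + 7231)*(33707 + l(-107)) = (6*90² + 7231)*(33707 + 0) = (6*8100 + 7231)*33707 = (48600 + 7231)*33707 = 55831*33707 = 1881895517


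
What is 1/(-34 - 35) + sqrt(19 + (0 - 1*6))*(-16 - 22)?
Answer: -1/69 - 38*sqrt(13) ≈ -137.03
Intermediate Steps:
1/(-34 - 35) + sqrt(19 + (0 - 1*6))*(-16 - 22) = 1/(-69) + sqrt(19 + (0 - 6))*(-38) = -1/69 + sqrt(19 - 6)*(-38) = -1/69 + sqrt(13)*(-38) = -1/69 - 38*sqrt(13)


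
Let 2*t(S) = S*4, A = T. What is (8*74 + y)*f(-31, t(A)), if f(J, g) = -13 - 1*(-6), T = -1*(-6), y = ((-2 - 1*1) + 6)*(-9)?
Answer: -3955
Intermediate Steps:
y = -27 (y = ((-2 - 1) + 6)*(-9) = (-3 + 6)*(-9) = 3*(-9) = -27)
T = 6
A = 6
t(S) = 2*S (t(S) = (S*4)/2 = (4*S)/2 = 2*S)
f(J, g) = -7 (f(J, g) = -13 + 6 = -7)
(8*74 + y)*f(-31, t(A)) = (8*74 - 27)*(-7) = (592 - 27)*(-7) = 565*(-7) = -3955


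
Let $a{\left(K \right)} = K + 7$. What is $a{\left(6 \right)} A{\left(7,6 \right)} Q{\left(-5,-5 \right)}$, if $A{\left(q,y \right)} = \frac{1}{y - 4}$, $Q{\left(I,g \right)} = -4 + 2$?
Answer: $-13$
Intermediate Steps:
$Q{\left(I,g \right)} = -2$
$a{\left(K \right)} = 7 + K$
$A{\left(q,y \right)} = \frac{1}{-4 + y}$
$a{\left(6 \right)} A{\left(7,6 \right)} Q{\left(-5,-5 \right)} = \frac{7 + 6}{-4 + 6} \left(-2\right) = \frac{13}{2} \left(-2\right) = -13$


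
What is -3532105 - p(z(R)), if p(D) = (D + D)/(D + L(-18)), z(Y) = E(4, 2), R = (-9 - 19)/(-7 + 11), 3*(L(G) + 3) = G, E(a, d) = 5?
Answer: -7064205/2 ≈ -3.5321e+6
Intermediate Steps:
L(G) = -3 + G/3
R = -7 (R = -28/4 = -28*¼ = -7)
z(Y) = 5
p(D) = 2*D/(-9 + D) (p(D) = (D + D)/(D + (-3 + (⅓)*(-18))) = (2*D)/(D + (-3 - 6)) = (2*D)/(D - 9) = (2*D)/(-9 + D) = 2*D/(-9 + D))
-3532105 - p(z(R)) = -3532105 - 2*5/(-9 + 5) = -3532105 - 2*5/(-4) = -3532105 - 2*5*(-1)/4 = -3532105 - 1*(-5/2) = -3532105 + 5/2 = -7064205/2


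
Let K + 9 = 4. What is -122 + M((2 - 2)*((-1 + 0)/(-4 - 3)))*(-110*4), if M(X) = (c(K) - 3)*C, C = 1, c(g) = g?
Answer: 3398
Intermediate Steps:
K = -5 (K = -9 + 4 = -5)
M(X) = -8 (M(X) = (-5 - 3)*1 = -8*1 = -8)
-122 + M((2 - 2)*((-1 + 0)/(-4 - 3)))*(-110*4) = -122 - (-880)*4 = -122 - 8*(-440) = -122 + 3520 = 3398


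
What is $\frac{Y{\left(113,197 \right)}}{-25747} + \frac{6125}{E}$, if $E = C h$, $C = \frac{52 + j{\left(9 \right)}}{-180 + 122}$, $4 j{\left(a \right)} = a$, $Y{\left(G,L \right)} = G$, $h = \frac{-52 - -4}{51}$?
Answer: $\frac{11106605119}{1596314} \approx 6957.7$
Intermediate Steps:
$h = - \frac{16}{17}$ ($h = \left(-52 + 4\right) \frac{1}{51} = \left(-48\right) \frac{1}{51} = - \frac{16}{17} \approx -0.94118$)
$j{\left(a \right)} = \frac{a}{4}$
$C = - \frac{217}{232}$ ($C = \frac{52 + \frac{1}{4} \cdot 9}{-180 + 122} = \frac{52 + \frac{9}{4}}{-58} = \frac{217}{4} \left(- \frac{1}{58}\right) = - \frac{217}{232} \approx -0.93534$)
$E = \frac{434}{493}$ ($E = \left(- \frac{217}{232}\right) \left(- \frac{16}{17}\right) = \frac{434}{493} \approx 0.88032$)
$\frac{Y{\left(113,197 \right)}}{-25747} + \frac{6125}{E} = \frac{113}{-25747} + \frac{6125}{\frac{434}{493}} = 113 \left(- \frac{1}{25747}\right) + 6125 \cdot \frac{493}{434} = - \frac{113}{25747} + \frac{431375}{62} = \frac{11106605119}{1596314}$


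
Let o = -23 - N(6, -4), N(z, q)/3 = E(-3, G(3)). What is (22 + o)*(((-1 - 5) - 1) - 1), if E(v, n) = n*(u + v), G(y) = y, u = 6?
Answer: 224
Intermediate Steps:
E(v, n) = n*(6 + v)
N(z, q) = 27 (N(z, q) = 3*(3*(6 - 3)) = 3*(3*3) = 3*9 = 27)
o = -50 (o = -23 - 1*27 = -23 - 27 = -50)
(22 + o)*(((-1 - 5) - 1) - 1) = (22 - 50)*(((-1 - 5) - 1) - 1) = -28*((-6 - 1) - 1) = -28*(-7 - 1) = -28*(-8) = 224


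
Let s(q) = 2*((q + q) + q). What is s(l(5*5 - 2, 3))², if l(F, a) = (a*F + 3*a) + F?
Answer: 367236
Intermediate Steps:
l(F, a) = F + 3*a + F*a (l(F, a) = (F*a + 3*a) + F = (3*a + F*a) + F = F + 3*a + F*a)
s(q) = 6*q (s(q) = 2*(2*q + q) = 2*(3*q) = 6*q)
s(l(5*5 - 2, 3))² = (6*((5*5 - 2) + 3*3 + (5*5 - 2)*3))² = (6*((25 - 2) + 9 + (25 - 2)*3))² = (6*(23 + 9 + 23*3))² = (6*(23 + 9 + 69))² = (6*101)² = 606² = 367236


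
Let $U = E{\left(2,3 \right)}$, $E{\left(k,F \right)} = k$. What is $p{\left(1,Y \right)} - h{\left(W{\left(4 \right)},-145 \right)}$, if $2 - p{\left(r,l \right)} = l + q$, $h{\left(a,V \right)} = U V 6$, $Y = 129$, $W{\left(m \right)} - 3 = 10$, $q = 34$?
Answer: $1579$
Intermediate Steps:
$W{\left(m \right)} = 13$ ($W{\left(m \right)} = 3 + 10 = 13$)
$U = 2$
$h{\left(a,V \right)} = 12 V$ ($h{\left(a,V \right)} = 2 V 6 = 12 V$)
$p{\left(r,l \right)} = -32 - l$ ($p{\left(r,l \right)} = 2 - \left(l + 34\right) = 2 - \left(34 + l\right) = -32 - l$)
$p{\left(1,Y \right)} - h{\left(W{\left(4 \right)},-145 \right)} = \left(-32 - 129\right) - 12 \left(-145\right) = \left(-32 - 129\right) - -1740 = -161 + 1740 = 1579$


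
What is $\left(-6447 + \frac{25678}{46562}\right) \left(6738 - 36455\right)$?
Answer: $\frac{4459920465656}{23281} \approx 1.9157 \cdot 10^{8}$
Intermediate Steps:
$\left(-6447 + \frac{25678}{46562}\right) \left(6738 - 36455\right) = \left(-6447 + 25678 \cdot \frac{1}{46562}\right) \left(-29717\right) = \left(-6447 + \frac{12839}{23281}\right) \left(-29717\right) = \left(- \frac{150079768}{23281}\right) \left(-29717\right) = \frac{4459920465656}{23281}$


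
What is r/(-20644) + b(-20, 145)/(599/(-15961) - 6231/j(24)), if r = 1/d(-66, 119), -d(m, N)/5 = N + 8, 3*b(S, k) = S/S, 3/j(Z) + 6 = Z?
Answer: -41488327141/4693408561975380 ≈ -8.8397e-6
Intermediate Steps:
j(Z) = 3/(-6 + Z)
b(S, k) = ⅓ (b(S, k) = (S/S)/3 = (⅓)*1 = ⅓)
d(m, N) = -40 - 5*N (d(m, N) = -5*(N + 8) = -5*(8 + N) = -40 - 5*N)
r = -1/635 (r = 1/(-40 - 5*119) = 1/(-40 - 595) = 1/(-635) = -1/635 ≈ -0.0015748)
r/(-20644) + b(-20, 145)/(599/(-15961) - 6231/j(24)) = -1/635/(-20644) + 1/(3*(599/(-15961) - 6231/(3/(-6 + 24)))) = -1/635*(-1/20644) + 1/(3*(599*(-1/15961) - 6231/(3/18))) = 1/13108940 + 1/(3*(-599/15961 - 6231/(3*(1/18)))) = 1/13108940 + 1/(3*(-599/15961 - 6231/⅙)) = 1/13108940 + 1/(3*(-599/15961 - 6231*6)) = 1/13108940 + 1/(3*(-599/15961 - 37386)) = 1/13108940 + 1/(3*(-596718545/15961)) = 1/13108940 + (⅓)*(-15961/596718545) = 1/13108940 - 15961/1790155635 = -41488327141/4693408561975380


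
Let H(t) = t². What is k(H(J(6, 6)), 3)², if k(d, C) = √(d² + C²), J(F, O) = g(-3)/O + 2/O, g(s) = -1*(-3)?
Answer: 12289/1296 ≈ 9.4823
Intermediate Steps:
g(s) = 3
J(F, O) = 5/O (J(F, O) = 3/O + 2/O = 5/O)
k(d, C) = √(C² + d²)
k(H(J(6, 6)), 3)² = (√(3² + ((5/6)²)²))² = (√(9 + ((5*(⅙))²)²))² = (√(9 + ((⅚)²)²))² = (√(9 + (25/36)²))² = (√(9 + 625/1296))² = (√(12289/1296))² = (√12289/36)² = 12289/1296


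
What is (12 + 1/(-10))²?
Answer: 14161/100 ≈ 141.61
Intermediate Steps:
(12 + 1/(-10))² = (12 - ⅒)² = (119/10)² = 14161/100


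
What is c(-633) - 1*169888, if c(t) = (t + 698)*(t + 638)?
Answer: -169563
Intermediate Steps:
c(t) = (638 + t)*(698 + t) (c(t) = (698 + t)*(638 + t) = (638 + t)*(698 + t))
c(-633) - 1*169888 = (445324 + (-633)**2 + 1336*(-633)) - 1*169888 = (445324 + 400689 - 845688) - 169888 = 325 - 169888 = -169563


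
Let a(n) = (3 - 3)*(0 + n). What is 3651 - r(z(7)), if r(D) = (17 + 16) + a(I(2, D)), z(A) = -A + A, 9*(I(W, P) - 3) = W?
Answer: 3618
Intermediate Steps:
I(W, P) = 3 + W/9
z(A) = 0
a(n) = 0 (a(n) = 0*n = 0)
r(D) = 33 (r(D) = (17 + 16) + 0 = 33 + 0 = 33)
3651 - r(z(7)) = 3651 - 1*33 = 3651 - 33 = 3618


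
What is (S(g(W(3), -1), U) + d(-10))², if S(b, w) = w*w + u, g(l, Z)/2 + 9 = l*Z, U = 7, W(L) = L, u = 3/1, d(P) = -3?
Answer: 2401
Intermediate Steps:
u = 3 (u = 3*1 = 3)
g(l, Z) = -18 + 2*Z*l (g(l, Z) = -18 + 2*(l*Z) = -18 + 2*(Z*l) = -18 + 2*Z*l)
S(b, w) = 3 + w² (S(b, w) = w*w + 3 = w² + 3 = 3 + w²)
(S(g(W(3), -1), U) + d(-10))² = ((3 + 7²) - 3)² = ((3 + 49) - 3)² = (52 - 3)² = 49² = 2401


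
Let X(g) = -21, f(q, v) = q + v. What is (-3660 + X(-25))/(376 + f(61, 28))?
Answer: -1227/155 ≈ -7.9161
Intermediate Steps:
(-3660 + X(-25))/(376 + f(61, 28)) = (-3660 - 21)/(376 + (61 + 28)) = -3681/(376 + 89) = -3681/465 = -3681*1/465 = -1227/155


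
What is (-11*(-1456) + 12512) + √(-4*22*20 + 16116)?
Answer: 28528 + 2*√3589 ≈ 28648.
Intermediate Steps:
(-11*(-1456) + 12512) + √(-4*22*20 + 16116) = (16016 + 12512) + √(-88*20 + 16116) = 28528 + √(-1760 + 16116) = 28528 + √14356 = 28528 + 2*√3589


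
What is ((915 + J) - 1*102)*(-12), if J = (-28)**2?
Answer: -19164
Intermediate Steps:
J = 784
((915 + J) - 1*102)*(-12) = ((915 + 784) - 1*102)*(-12) = (1699 - 102)*(-12) = 1597*(-12) = -19164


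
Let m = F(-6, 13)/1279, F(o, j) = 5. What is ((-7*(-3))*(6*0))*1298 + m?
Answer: 5/1279 ≈ 0.0039093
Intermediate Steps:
m = 5/1279 ≈ 0.0039093
((-7*(-3))*(6*0))*1298 + m = ((-7*(-3))*(6*0))*1298 + 5/1279 = (21*0)*1298 + 5/1279 = 0*1298 + 5/1279 = 0 + 5/1279 = 5/1279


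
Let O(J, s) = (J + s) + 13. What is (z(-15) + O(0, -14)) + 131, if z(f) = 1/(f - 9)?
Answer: 3119/24 ≈ 129.96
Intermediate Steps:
z(f) = 1/(-9 + f)
O(J, s) = 13 + J + s
(z(-15) + O(0, -14)) + 131 = (1/(-9 - 15) + (13 + 0 - 14)) + 131 = (1/(-24) - 1) + 131 = (-1/24 - 1) + 131 = -25/24 + 131 = 3119/24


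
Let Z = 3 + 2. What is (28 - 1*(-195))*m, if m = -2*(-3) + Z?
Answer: 2453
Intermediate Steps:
Z = 5
m = 11 (m = -2*(-3) + 5 = 6 + 5 = 11)
(28 - 1*(-195))*m = (28 - 1*(-195))*11 = (28 + 195)*11 = 223*11 = 2453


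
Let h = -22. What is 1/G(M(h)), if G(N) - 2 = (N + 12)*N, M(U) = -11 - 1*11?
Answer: 1/222 ≈ 0.0045045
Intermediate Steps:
M(U) = -22 (M(U) = -11 - 11 = -22)
G(N) = 2 + N*(12 + N) (G(N) = 2 + (N + 12)*N = 2 + (12 + N)*N = 2 + N*(12 + N))
1/G(M(h)) = 1/(2 + (-22)² + 12*(-22)) = 1/(2 + 484 - 264) = 1/222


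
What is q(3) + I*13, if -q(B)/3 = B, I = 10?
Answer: 121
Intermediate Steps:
q(B) = -3*B
q(3) + I*13 = -3*3 + 10*13 = -9 + 130 = 121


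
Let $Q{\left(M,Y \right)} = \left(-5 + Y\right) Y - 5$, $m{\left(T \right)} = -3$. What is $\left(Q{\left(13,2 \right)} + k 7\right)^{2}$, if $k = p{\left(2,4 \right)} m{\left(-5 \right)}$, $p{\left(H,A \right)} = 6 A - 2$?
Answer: $223729$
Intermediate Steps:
$p{\left(H,A \right)} = -2 + 6 A$
$Q{\left(M,Y \right)} = -5 + Y \left(-5 + Y\right)$ ($Q{\left(M,Y \right)} = Y \left(-5 + Y\right) - 5 = -5 + Y \left(-5 + Y\right)$)
$k = -66$ ($k = \left(-2 + 6 \cdot 4\right) \left(-3\right) = \left(-2 + 24\right) \left(-3\right) = 22 \left(-3\right) = -66$)
$\left(Q{\left(13,2 \right)} + k 7\right)^{2} = \left(\left(-5 + 2^{2} - 10\right) - 462\right)^{2} = \left(\left(-5 + 4 - 10\right) - 462\right)^{2} = \left(-11 - 462\right)^{2} = \left(-473\right)^{2} = 223729$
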